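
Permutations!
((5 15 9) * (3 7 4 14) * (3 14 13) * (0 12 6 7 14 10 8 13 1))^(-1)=(0 1 4 7 6 12)(3 13 8 10 14)(5 9 15)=((0 12 6 7 4 1)(3 14 10 8 13)(5 15 9))^(-1)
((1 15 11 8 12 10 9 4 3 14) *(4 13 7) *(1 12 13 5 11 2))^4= ((1 15 2)(3 14 12 10 9 5 11 8 13 7 4))^4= (1 15 2)(3 9 13 14 5 7 12 11 4 10 8)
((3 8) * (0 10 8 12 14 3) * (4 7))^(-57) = ((0 10 8)(3 12 14)(4 7))^(-57) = (14)(4 7)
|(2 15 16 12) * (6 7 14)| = 12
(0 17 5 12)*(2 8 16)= (0 17 5 12)(2 8 16)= [17, 1, 8, 3, 4, 12, 6, 7, 16, 9, 10, 11, 0, 13, 14, 15, 2, 5]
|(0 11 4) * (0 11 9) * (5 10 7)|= |(0 9)(4 11)(5 10 7)|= 6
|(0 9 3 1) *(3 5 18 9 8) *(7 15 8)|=6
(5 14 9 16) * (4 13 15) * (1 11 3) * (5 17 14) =(1 11 3)(4 13 15)(9 16 17 14) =[0, 11, 2, 1, 13, 5, 6, 7, 8, 16, 10, 3, 12, 15, 9, 4, 17, 14]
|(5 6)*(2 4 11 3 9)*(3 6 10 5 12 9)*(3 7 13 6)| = |(2 4 11 3 7 13 6 12 9)(5 10)| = 18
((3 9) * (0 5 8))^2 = (9)(0 8 5)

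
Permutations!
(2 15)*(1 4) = (1 4)(2 15) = [0, 4, 15, 3, 1, 5, 6, 7, 8, 9, 10, 11, 12, 13, 14, 2]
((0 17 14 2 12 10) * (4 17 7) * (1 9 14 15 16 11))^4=((0 7 4 17 15 16 11 1 9 14 2 12 10))^4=(0 15 9 10 17 1 12 4 11 2 7 16 14)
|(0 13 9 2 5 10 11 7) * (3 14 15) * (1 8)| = 24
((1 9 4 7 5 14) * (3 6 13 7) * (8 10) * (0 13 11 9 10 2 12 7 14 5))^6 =((0 13 14 1 10 8 2 12 7)(3 6 11 9 4))^6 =(0 2 1)(3 6 11 9 4)(7 8 14)(10 13 12)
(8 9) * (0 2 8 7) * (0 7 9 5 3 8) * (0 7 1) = (9)(0 2 7 1)(3 8 5) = [2, 0, 7, 8, 4, 3, 6, 1, 5, 9]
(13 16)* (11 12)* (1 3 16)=[0, 3, 2, 16, 4, 5, 6, 7, 8, 9, 10, 12, 11, 1, 14, 15, 13]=(1 3 16 13)(11 12)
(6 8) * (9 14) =[0, 1, 2, 3, 4, 5, 8, 7, 6, 14, 10, 11, 12, 13, 9] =(6 8)(9 14)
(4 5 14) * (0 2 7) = (0 2 7)(4 5 14) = [2, 1, 7, 3, 5, 14, 6, 0, 8, 9, 10, 11, 12, 13, 4]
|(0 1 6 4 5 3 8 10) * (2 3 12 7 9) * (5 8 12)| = 30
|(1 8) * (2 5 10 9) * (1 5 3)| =7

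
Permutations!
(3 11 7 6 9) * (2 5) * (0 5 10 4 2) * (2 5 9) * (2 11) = (0 9 3 2 10 4 5)(6 11 7) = [9, 1, 10, 2, 5, 0, 11, 6, 8, 3, 4, 7]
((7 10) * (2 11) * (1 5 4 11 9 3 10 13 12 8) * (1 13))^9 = (13)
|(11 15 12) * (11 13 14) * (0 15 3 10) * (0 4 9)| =|(0 15 12 13 14 11 3 10 4 9)| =10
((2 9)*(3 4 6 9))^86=(2 3 4 6 9)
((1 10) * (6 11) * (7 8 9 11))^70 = (11)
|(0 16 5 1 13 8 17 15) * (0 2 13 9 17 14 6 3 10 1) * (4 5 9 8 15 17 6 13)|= |(17)(0 16 9 6 3 10 1 8 14 13 15 2 4 5)|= 14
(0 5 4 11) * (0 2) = (0 5 4 11 2) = [5, 1, 0, 3, 11, 4, 6, 7, 8, 9, 10, 2]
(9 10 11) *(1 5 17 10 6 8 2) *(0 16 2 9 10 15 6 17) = [16, 5, 1, 3, 4, 0, 8, 7, 9, 17, 11, 10, 12, 13, 14, 6, 2, 15] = (0 16 2 1 5)(6 8 9 17 15)(10 11)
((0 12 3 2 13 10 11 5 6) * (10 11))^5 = (0 11 3 6 13 12 5 2)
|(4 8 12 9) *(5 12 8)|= 4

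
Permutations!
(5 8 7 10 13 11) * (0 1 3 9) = (0 1 3 9)(5 8 7 10 13 11) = [1, 3, 2, 9, 4, 8, 6, 10, 7, 0, 13, 5, 12, 11]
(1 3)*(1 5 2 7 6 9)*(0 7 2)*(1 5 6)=(0 7 1 3 6 9 5)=[7, 3, 2, 6, 4, 0, 9, 1, 8, 5]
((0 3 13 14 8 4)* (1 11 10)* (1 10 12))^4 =((0 3 13 14 8 4)(1 11 12))^4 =(0 8 13)(1 11 12)(3 4 14)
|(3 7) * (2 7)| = 3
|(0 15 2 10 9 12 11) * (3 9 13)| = |(0 15 2 10 13 3 9 12 11)| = 9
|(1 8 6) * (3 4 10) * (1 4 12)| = |(1 8 6 4 10 3 12)| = 7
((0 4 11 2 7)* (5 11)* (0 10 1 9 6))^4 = (0 2 9 5 10)(1 4 7 6 11)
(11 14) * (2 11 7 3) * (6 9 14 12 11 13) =(2 13 6 9 14 7 3)(11 12) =[0, 1, 13, 2, 4, 5, 9, 3, 8, 14, 10, 12, 11, 6, 7]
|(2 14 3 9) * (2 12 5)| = |(2 14 3 9 12 5)| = 6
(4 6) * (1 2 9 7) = [0, 2, 9, 3, 6, 5, 4, 1, 8, 7] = (1 2 9 7)(4 6)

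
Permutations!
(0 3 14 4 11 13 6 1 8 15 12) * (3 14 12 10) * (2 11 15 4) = (0 14 2 11 13 6 1 8 4 15 10 3 12) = [14, 8, 11, 12, 15, 5, 1, 7, 4, 9, 3, 13, 0, 6, 2, 10]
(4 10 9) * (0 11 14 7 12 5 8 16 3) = (0 11 14 7 12 5 8 16 3)(4 10 9) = [11, 1, 2, 0, 10, 8, 6, 12, 16, 4, 9, 14, 5, 13, 7, 15, 3]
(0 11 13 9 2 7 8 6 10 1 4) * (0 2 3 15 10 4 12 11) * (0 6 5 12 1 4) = (0 6)(2 7 8 5 12 11 13 9 3 15 10 4) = [6, 1, 7, 15, 2, 12, 0, 8, 5, 3, 4, 13, 11, 9, 14, 10]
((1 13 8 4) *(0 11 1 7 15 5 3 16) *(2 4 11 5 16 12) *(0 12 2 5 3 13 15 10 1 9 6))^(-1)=(0 6 9 11 8 13 5 12 16 15 1 10 7 4 2 3)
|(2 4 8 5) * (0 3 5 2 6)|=|(0 3 5 6)(2 4 8)|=12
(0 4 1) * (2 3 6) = (0 4 1)(2 3 6) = [4, 0, 3, 6, 1, 5, 2]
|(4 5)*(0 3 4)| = 4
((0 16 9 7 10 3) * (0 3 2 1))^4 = (0 10 16 2 9 1 7)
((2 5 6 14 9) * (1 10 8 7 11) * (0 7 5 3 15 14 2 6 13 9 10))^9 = ((0 7 11 1)(2 3 15 14 10 8 5 13 9 6))^9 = (0 7 11 1)(2 6 9 13 5 8 10 14 15 3)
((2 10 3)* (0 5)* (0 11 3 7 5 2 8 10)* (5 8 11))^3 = (0 2)(3 11)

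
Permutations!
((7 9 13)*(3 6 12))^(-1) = ((3 6 12)(7 9 13))^(-1) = (3 12 6)(7 13 9)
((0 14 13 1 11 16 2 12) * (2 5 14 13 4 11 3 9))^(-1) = (0 12 2 9 3 1 13)(4 14 5 16 11)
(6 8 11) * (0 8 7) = (0 8 11 6 7) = [8, 1, 2, 3, 4, 5, 7, 0, 11, 9, 10, 6]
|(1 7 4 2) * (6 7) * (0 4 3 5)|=|(0 4 2 1 6 7 3 5)|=8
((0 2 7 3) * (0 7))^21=(0 2)(3 7)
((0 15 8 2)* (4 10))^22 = ((0 15 8 2)(4 10))^22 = (0 8)(2 15)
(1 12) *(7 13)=(1 12)(7 13)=[0, 12, 2, 3, 4, 5, 6, 13, 8, 9, 10, 11, 1, 7]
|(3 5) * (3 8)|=3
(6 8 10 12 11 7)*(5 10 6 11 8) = (5 10 12 8 6)(7 11) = [0, 1, 2, 3, 4, 10, 5, 11, 6, 9, 12, 7, 8]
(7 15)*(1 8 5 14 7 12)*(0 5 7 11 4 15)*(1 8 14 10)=(0 5 10 1 14 11 4 15 12 8 7)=[5, 14, 2, 3, 15, 10, 6, 0, 7, 9, 1, 4, 8, 13, 11, 12]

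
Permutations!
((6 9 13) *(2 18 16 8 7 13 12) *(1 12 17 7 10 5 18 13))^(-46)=((1 12 2 13 6 9 17 7)(5 18 16 8 10))^(-46)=(1 2 6 17)(5 10 8 16 18)(7 12 13 9)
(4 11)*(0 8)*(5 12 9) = [8, 1, 2, 3, 11, 12, 6, 7, 0, 5, 10, 4, 9] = (0 8)(4 11)(5 12 9)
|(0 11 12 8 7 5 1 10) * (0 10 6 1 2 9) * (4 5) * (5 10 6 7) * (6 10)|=28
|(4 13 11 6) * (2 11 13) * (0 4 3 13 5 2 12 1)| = 12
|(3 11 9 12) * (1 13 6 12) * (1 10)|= 8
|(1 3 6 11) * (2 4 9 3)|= |(1 2 4 9 3 6 11)|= 7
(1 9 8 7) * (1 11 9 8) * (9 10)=(1 8 7 11 10 9)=[0, 8, 2, 3, 4, 5, 6, 11, 7, 1, 9, 10]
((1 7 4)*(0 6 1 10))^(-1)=((0 6 1 7 4 10))^(-1)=(0 10 4 7 1 6)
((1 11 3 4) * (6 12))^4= ((1 11 3 4)(6 12))^4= (12)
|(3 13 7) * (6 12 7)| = 5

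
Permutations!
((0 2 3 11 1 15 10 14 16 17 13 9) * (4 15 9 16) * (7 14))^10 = ((0 2 3 11 1 9)(4 15 10 7 14)(13 16 17))^10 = (0 1 3)(2 9 11)(13 16 17)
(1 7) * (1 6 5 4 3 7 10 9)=(1 10 9)(3 7 6 5 4)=[0, 10, 2, 7, 3, 4, 5, 6, 8, 1, 9]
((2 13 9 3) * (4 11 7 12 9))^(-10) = ((2 13 4 11 7 12 9 3))^(-10) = (2 9 7 4)(3 12 11 13)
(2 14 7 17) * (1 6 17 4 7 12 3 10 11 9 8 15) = (1 6 17 2 14 12 3 10 11 9 8 15)(4 7) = [0, 6, 14, 10, 7, 5, 17, 4, 15, 8, 11, 9, 3, 13, 12, 1, 16, 2]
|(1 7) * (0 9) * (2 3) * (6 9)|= |(0 6 9)(1 7)(2 3)|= 6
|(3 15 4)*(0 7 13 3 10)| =7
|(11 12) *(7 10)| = |(7 10)(11 12)| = 2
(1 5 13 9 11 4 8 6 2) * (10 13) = (1 5 10 13 9 11 4 8 6 2) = [0, 5, 1, 3, 8, 10, 2, 7, 6, 11, 13, 4, 12, 9]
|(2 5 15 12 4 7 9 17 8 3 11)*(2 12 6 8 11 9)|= 12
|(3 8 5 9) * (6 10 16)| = |(3 8 5 9)(6 10 16)| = 12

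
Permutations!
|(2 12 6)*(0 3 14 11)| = 12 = |(0 3 14 11)(2 12 6)|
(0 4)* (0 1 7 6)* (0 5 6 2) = [4, 7, 0, 3, 1, 6, 5, 2] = (0 4 1 7 2)(5 6)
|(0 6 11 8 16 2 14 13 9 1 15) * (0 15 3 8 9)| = |(0 6 11 9 1 3 8 16 2 14 13)| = 11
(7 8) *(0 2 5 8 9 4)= (0 2 5 8 7 9 4)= [2, 1, 5, 3, 0, 8, 6, 9, 7, 4]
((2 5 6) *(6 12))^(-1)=((2 5 12 6))^(-1)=(2 6 12 5)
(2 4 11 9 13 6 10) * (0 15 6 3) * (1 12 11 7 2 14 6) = (0 15 1 12 11 9 13 3)(2 4 7)(6 10 14) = [15, 12, 4, 0, 7, 5, 10, 2, 8, 13, 14, 9, 11, 3, 6, 1]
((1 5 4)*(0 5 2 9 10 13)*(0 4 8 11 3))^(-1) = ((0 5 8 11 3)(1 2 9 10 13 4))^(-1) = (0 3 11 8 5)(1 4 13 10 9 2)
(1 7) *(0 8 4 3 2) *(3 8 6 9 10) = [6, 7, 0, 2, 8, 5, 9, 1, 4, 10, 3] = (0 6 9 10 3 2)(1 7)(4 8)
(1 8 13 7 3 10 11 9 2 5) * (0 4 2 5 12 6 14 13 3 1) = (0 4 2 12 6 14 13 7 1 8 3 10 11 9 5) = [4, 8, 12, 10, 2, 0, 14, 1, 3, 5, 11, 9, 6, 7, 13]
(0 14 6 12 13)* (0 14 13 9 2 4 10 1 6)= (0 13 14)(1 6 12 9 2 4 10)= [13, 6, 4, 3, 10, 5, 12, 7, 8, 2, 1, 11, 9, 14, 0]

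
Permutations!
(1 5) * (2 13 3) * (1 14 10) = (1 5 14 10)(2 13 3) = [0, 5, 13, 2, 4, 14, 6, 7, 8, 9, 1, 11, 12, 3, 10]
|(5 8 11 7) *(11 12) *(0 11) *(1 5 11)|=10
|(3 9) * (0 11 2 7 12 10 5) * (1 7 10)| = 30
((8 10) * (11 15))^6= (15)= ((8 10)(11 15))^6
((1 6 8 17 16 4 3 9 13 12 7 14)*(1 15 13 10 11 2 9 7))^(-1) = ((1 6 8 17 16 4 3 7 14 15 13 12)(2 9 10 11))^(-1) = (1 12 13 15 14 7 3 4 16 17 8 6)(2 11 10 9)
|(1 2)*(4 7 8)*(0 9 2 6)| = 15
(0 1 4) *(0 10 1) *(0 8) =[8, 4, 2, 3, 10, 5, 6, 7, 0, 9, 1] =(0 8)(1 4 10)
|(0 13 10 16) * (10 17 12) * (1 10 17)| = |(0 13 1 10 16)(12 17)| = 10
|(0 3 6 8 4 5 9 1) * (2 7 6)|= 10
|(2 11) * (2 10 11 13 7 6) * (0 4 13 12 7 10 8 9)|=28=|(0 4 13 10 11 8 9)(2 12 7 6)|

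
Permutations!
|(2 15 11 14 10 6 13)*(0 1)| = |(0 1)(2 15 11 14 10 6 13)| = 14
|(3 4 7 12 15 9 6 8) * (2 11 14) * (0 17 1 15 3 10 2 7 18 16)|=|(0 17 1 15 9 6 8 10 2 11 14 7 12 3 4 18 16)|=17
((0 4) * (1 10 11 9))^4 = (11)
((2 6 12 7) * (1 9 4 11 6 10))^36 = ((1 9 4 11 6 12 7 2 10))^36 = (12)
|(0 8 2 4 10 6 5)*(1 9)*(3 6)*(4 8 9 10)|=14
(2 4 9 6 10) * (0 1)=[1, 0, 4, 3, 9, 5, 10, 7, 8, 6, 2]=(0 1)(2 4 9 6 10)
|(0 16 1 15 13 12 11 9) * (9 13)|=15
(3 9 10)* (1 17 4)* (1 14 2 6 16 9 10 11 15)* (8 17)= [0, 8, 6, 10, 14, 5, 16, 7, 17, 11, 3, 15, 12, 13, 2, 1, 9, 4]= (1 8 17 4 14 2 6 16 9 11 15)(3 10)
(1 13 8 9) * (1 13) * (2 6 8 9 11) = (2 6 8 11)(9 13) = [0, 1, 6, 3, 4, 5, 8, 7, 11, 13, 10, 2, 12, 9]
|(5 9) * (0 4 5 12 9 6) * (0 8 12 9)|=6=|(0 4 5 6 8 12)|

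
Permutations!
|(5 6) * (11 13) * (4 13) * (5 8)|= |(4 13 11)(5 6 8)|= 3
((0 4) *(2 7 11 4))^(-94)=(0 2 7 11 4)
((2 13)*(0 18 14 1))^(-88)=(18)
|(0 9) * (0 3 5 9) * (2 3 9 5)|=|(9)(2 3)|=2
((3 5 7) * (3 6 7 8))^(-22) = ((3 5 8)(6 7))^(-22) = (3 8 5)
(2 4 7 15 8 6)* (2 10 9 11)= (2 4 7 15 8 6 10 9 11)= [0, 1, 4, 3, 7, 5, 10, 15, 6, 11, 9, 2, 12, 13, 14, 8]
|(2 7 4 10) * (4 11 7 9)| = 4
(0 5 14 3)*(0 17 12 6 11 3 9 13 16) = (0 5 14 9 13 16)(3 17 12 6 11) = [5, 1, 2, 17, 4, 14, 11, 7, 8, 13, 10, 3, 6, 16, 9, 15, 0, 12]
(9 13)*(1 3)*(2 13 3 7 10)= (1 7 10 2 13 9 3)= [0, 7, 13, 1, 4, 5, 6, 10, 8, 3, 2, 11, 12, 9]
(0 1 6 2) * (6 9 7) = (0 1 9 7 6 2) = [1, 9, 0, 3, 4, 5, 2, 6, 8, 7]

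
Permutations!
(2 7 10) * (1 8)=(1 8)(2 7 10)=[0, 8, 7, 3, 4, 5, 6, 10, 1, 9, 2]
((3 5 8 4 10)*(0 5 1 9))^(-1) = ((0 5 8 4 10 3 1 9))^(-1) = (0 9 1 3 10 4 8 5)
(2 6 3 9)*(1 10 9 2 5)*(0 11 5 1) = (0 11 5)(1 10 9)(2 6 3) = [11, 10, 6, 2, 4, 0, 3, 7, 8, 1, 9, 5]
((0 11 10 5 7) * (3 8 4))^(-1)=((0 11 10 5 7)(3 8 4))^(-1)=(0 7 5 10 11)(3 4 8)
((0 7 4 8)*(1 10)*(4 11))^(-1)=(0 8 4 11 7)(1 10)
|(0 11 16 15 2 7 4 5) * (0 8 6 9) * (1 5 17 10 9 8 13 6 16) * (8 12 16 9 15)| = 30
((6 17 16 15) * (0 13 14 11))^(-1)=((0 13 14 11)(6 17 16 15))^(-1)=(0 11 14 13)(6 15 16 17)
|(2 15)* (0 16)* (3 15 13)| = 4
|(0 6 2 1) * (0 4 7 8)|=|(0 6 2 1 4 7 8)|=7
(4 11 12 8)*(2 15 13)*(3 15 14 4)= (2 14 4 11 12 8 3 15 13)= [0, 1, 14, 15, 11, 5, 6, 7, 3, 9, 10, 12, 8, 2, 4, 13]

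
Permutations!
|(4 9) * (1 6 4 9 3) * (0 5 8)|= 12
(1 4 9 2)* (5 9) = (1 4 5 9 2) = [0, 4, 1, 3, 5, 9, 6, 7, 8, 2]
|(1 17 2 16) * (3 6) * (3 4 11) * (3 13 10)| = |(1 17 2 16)(3 6 4 11 13 10)| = 12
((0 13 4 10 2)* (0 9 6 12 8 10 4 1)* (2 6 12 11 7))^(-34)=(0 1 13)(2 11 10 12)(6 8 9 7)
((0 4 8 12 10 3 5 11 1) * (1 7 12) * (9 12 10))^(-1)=(0 1 8 4)(3 10 7 11 5)(9 12)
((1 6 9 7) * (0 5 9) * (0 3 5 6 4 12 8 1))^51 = (0 5)(1 8 12 4)(3 7)(6 9)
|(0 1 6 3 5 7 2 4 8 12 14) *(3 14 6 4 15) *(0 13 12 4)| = 20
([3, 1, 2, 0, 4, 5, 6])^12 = [0, 1, 2, 3, 4, 5, 6]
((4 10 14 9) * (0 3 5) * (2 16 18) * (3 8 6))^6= (18)(0 8 6 3 5)(4 14)(9 10)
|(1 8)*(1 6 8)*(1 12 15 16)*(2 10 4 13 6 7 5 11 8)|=20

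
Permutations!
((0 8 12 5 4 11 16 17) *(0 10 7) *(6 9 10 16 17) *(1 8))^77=(0 7 10 9 6 16 17 11 4 5 12 8 1)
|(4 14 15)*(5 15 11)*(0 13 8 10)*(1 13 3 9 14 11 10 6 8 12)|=60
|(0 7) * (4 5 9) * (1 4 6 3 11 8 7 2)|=11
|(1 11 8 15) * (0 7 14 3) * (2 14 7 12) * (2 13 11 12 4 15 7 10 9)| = 14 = |(0 4 15 1 12 13 11 8 7 10 9 2 14 3)|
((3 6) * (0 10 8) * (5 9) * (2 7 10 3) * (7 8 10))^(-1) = (10)(0 8 2 6 3)(5 9)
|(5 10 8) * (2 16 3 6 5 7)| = |(2 16 3 6 5 10 8 7)| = 8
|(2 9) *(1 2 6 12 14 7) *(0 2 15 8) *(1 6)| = 12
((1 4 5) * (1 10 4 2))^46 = (4 5 10)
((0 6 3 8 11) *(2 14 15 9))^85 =(2 14 15 9)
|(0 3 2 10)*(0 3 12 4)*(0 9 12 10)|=|(0 10 3 2)(4 9 12)|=12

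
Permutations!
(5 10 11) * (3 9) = [0, 1, 2, 9, 4, 10, 6, 7, 8, 3, 11, 5] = (3 9)(5 10 11)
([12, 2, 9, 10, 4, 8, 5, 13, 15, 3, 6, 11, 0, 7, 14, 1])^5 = (0 12)(1 6 2 5 9 8 3 15 10)(7 13)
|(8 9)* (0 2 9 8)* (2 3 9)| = |(0 3 9)| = 3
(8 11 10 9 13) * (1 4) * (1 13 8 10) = [0, 4, 2, 3, 13, 5, 6, 7, 11, 8, 9, 1, 12, 10] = (1 4 13 10 9 8 11)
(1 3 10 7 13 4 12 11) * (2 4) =(1 3 10 7 13 2 4 12 11) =[0, 3, 4, 10, 12, 5, 6, 13, 8, 9, 7, 1, 11, 2]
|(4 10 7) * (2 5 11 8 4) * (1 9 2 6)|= |(1 9 2 5 11 8 4 10 7 6)|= 10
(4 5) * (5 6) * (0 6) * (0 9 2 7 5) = [6, 1, 7, 3, 9, 4, 0, 5, 8, 2] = (0 6)(2 7 5 4 9)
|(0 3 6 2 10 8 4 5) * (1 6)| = 9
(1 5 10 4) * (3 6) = [0, 5, 2, 6, 1, 10, 3, 7, 8, 9, 4] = (1 5 10 4)(3 6)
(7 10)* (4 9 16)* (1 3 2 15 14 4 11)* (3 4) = (1 4 9 16 11)(2 15 14 3)(7 10) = [0, 4, 15, 2, 9, 5, 6, 10, 8, 16, 7, 1, 12, 13, 3, 14, 11]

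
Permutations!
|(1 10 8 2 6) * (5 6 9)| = |(1 10 8 2 9 5 6)| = 7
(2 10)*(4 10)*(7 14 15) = (2 4 10)(7 14 15) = [0, 1, 4, 3, 10, 5, 6, 14, 8, 9, 2, 11, 12, 13, 15, 7]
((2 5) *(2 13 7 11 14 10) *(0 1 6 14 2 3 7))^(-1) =((0 1 6 14 10 3 7 11 2 5 13))^(-1) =(0 13 5 2 11 7 3 10 14 6 1)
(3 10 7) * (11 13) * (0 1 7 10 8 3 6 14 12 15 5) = [1, 7, 2, 8, 4, 0, 14, 6, 3, 9, 10, 13, 15, 11, 12, 5] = (0 1 7 6 14 12 15 5)(3 8)(11 13)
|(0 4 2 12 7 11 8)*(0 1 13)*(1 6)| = |(0 4 2 12 7 11 8 6 1 13)| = 10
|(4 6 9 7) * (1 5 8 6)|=|(1 5 8 6 9 7 4)|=7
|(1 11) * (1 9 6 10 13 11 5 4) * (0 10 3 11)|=|(0 10 13)(1 5 4)(3 11 9 6)|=12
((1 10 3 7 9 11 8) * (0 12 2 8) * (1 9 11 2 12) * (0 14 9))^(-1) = ((0 1 10 3 7 11 14 9 2 8))^(-1) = (0 8 2 9 14 11 7 3 10 1)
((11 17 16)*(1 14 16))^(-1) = ((1 14 16 11 17))^(-1) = (1 17 11 16 14)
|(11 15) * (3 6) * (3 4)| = |(3 6 4)(11 15)| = 6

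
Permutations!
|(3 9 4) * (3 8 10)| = |(3 9 4 8 10)| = 5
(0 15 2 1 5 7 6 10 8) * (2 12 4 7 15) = (0 2 1 5 15 12 4 7 6 10 8) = [2, 5, 1, 3, 7, 15, 10, 6, 0, 9, 8, 11, 4, 13, 14, 12]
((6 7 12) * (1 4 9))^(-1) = ((1 4 9)(6 7 12))^(-1) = (1 9 4)(6 12 7)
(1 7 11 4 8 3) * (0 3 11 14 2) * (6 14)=(0 3 1 7 6 14 2)(4 8 11)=[3, 7, 0, 1, 8, 5, 14, 6, 11, 9, 10, 4, 12, 13, 2]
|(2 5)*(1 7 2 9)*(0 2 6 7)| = 10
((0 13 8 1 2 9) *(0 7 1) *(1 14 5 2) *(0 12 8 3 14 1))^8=((0 13 3 14 5 2 9 7 1)(8 12))^8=(0 1 7 9 2 5 14 3 13)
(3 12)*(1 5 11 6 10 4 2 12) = (1 5 11 6 10 4 2 12 3) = [0, 5, 12, 1, 2, 11, 10, 7, 8, 9, 4, 6, 3]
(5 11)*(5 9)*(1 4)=(1 4)(5 11 9)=[0, 4, 2, 3, 1, 11, 6, 7, 8, 5, 10, 9]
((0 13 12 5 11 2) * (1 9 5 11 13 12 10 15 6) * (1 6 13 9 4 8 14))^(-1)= ((0 12 11 2)(1 4 8 14)(5 9)(10 15 13))^(-1)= (0 2 11 12)(1 14 8 4)(5 9)(10 13 15)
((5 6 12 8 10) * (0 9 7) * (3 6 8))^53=(0 7 9)(3 12 6)(5 10 8)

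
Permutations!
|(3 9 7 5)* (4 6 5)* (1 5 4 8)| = 6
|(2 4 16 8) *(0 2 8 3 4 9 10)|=|(0 2 9 10)(3 4 16)|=12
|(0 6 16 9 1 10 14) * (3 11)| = 14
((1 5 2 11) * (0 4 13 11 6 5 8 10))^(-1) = ((0 4 13 11 1 8 10)(2 6 5))^(-1) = (0 10 8 1 11 13 4)(2 5 6)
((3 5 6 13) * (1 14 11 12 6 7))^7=((1 14 11 12 6 13 3 5 7))^7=(1 5 13 12 14 7 3 6 11)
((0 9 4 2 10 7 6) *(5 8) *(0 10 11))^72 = ((0 9 4 2 11)(5 8)(6 10 7))^72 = (0 4 11 9 2)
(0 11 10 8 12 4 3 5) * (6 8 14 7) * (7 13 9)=(0 11 10 14 13 9 7 6 8 12 4 3 5)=[11, 1, 2, 5, 3, 0, 8, 6, 12, 7, 14, 10, 4, 9, 13]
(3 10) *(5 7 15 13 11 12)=(3 10)(5 7 15 13 11 12)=[0, 1, 2, 10, 4, 7, 6, 15, 8, 9, 3, 12, 5, 11, 14, 13]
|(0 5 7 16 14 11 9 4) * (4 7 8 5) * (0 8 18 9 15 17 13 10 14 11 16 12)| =|(0 4 8 5 18 9 7 12)(10 14 16 11 15 17 13)| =56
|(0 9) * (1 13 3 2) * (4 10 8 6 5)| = 20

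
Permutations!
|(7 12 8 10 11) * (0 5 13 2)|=|(0 5 13 2)(7 12 8 10 11)|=20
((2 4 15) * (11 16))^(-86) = ((2 4 15)(11 16))^(-86) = (16)(2 4 15)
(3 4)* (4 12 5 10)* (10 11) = [0, 1, 2, 12, 3, 11, 6, 7, 8, 9, 4, 10, 5] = (3 12 5 11 10 4)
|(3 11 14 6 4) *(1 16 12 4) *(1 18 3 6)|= 9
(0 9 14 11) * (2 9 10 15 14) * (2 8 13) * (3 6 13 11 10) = (0 3 6 13 2 9 8 11)(10 15 14) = [3, 1, 9, 6, 4, 5, 13, 7, 11, 8, 15, 0, 12, 2, 10, 14]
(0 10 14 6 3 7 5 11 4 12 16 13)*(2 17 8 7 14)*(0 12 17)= (0 10 2)(3 14 6)(4 17 8 7 5 11)(12 16 13)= [10, 1, 0, 14, 17, 11, 3, 5, 7, 9, 2, 4, 16, 12, 6, 15, 13, 8]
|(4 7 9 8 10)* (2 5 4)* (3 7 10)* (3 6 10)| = |(2 5 4 3 7 9 8 6 10)| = 9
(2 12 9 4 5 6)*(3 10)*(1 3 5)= (1 3 10 5 6 2 12 9 4)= [0, 3, 12, 10, 1, 6, 2, 7, 8, 4, 5, 11, 9]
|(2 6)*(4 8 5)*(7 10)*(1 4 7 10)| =|(10)(1 4 8 5 7)(2 6)| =10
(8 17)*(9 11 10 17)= (8 9 11 10 17)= [0, 1, 2, 3, 4, 5, 6, 7, 9, 11, 17, 10, 12, 13, 14, 15, 16, 8]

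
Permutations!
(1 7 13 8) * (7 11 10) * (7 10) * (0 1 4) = (0 1 11 7 13 8 4) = [1, 11, 2, 3, 0, 5, 6, 13, 4, 9, 10, 7, 12, 8]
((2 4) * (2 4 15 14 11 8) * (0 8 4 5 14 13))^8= ((0 8 2 15 13)(4 5 14 11))^8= (0 15 8 13 2)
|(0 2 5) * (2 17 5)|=|(0 17 5)|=3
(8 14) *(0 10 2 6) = (0 10 2 6)(8 14) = [10, 1, 6, 3, 4, 5, 0, 7, 14, 9, 2, 11, 12, 13, 8]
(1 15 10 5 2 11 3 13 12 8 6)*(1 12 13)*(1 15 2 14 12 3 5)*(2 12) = (1 12 8 6 3 15 10)(2 11 5 14) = [0, 12, 11, 15, 4, 14, 3, 7, 6, 9, 1, 5, 8, 13, 2, 10]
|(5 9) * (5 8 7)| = |(5 9 8 7)| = 4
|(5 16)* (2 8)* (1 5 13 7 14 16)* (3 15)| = |(1 5)(2 8)(3 15)(7 14 16 13)| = 4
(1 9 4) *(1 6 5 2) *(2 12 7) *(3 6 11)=(1 9 4 11 3 6 5 12 7 2)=[0, 9, 1, 6, 11, 12, 5, 2, 8, 4, 10, 3, 7]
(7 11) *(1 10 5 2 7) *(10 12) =[0, 12, 7, 3, 4, 2, 6, 11, 8, 9, 5, 1, 10] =(1 12 10 5 2 7 11)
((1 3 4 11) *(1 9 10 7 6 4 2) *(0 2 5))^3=((0 2 1 3 5)(4 11 9 10 7 6))^3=(0 3 2 5 1)(4 10)(6 9)(7 11)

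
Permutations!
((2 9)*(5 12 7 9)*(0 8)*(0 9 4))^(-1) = (0 4 7 12 5 2 9 8)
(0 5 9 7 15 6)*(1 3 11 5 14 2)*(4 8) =(0 14 2 1 3 11 5 9 7 15 6)(4 8) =[14, 3, 1, 11, 8, 9, 0, 15, 4, 7, 10, 5, 12, 13, 2, 6]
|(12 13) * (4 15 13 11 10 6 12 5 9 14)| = 12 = |(4 15 13 5 9 14)(6 12 11 10)|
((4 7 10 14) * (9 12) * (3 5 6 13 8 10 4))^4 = ((3 5 6 13 8 10 14)(4 7)(9 12))^4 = (3 8 5 10 6 14 13)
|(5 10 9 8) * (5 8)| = |(5 10 9)| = 3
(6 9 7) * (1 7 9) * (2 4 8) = [0, 7, 4, 3, 8, 5, 1, 6, 2, 9] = (9)(1 7 6)(2 4 8)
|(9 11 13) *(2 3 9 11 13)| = |(2 3 9 13 11)| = 5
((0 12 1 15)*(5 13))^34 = ((0 12 1 15)(5 13))^34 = (0 1)(12 15)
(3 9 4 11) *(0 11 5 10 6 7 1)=[11, 0, 2, 9, 5, 10, 7, 1, 8, 4, 6, 3]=(0 11 3 9 4 5 10 6 7 1)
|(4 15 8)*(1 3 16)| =|(1 3 16)(4 15 8)| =3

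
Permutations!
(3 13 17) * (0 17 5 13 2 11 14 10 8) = [17, 1, 11, 2, 4, 13, 6, 7, 0, 9, 8, 14, 12, 5, 10, 15, 16, 3] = (0 17 3 2 11 14 10 8)(5 13)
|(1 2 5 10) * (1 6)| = 5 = |(1 2 5 10 6)|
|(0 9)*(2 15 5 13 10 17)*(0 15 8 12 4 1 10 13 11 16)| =|(0 9 15 5 11 16)(1 10 17 2 8 12 4)| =42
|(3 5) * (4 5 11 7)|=|(3 11 7 4 5)|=5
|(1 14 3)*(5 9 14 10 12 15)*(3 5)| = 15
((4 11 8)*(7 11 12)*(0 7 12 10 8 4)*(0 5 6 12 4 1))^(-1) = ((0 7 11 1)(4 10 8 5 6 12))^(-1) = (0 1 11 7)(4 12 6 5 8 10)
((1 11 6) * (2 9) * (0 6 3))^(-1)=(0 3 11 1 6)(2 9)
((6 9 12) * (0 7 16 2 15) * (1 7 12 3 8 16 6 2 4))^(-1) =(0 15 2 12)(1 4 16 8 3 9 6 7)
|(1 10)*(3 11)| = |(1 10)(3 11)| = 2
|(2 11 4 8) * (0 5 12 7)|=4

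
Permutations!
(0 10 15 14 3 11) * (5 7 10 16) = (0 16 5 7 10 15 14 3 11) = [16, 1, 2, 11, 4, 7, 6, 10, 8, 9, 15, 0, 12, 13, 3, 14, 5]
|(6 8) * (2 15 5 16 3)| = 10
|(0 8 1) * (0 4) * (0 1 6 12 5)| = |(0 8 6 12 5)(1 4)| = 10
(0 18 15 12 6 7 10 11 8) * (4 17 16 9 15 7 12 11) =(0 18 7 10 4 17 16 9 15 11 8)(6 12) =[18, 1, 2, 3, 17, 5, 12, 10, 0, 15, 4, 8, 6, 13, 14, 11, 9, 16, 7]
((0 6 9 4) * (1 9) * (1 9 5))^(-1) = ((0 6 9 4)(1 5))^(-1) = (0 4 9 6)(1 5)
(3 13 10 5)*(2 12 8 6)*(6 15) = [0, 1, 12, 13, 4, 3, 2, 7, 15, 9, 5, 11, 8, 10, 14, 6] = (2 12 8 15 6)(3 13 10 5)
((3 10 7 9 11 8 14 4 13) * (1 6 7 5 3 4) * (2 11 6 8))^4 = (1 8 14)(3 10 5)(6 7 9) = ((1 8 14)(2 11)(3 10 5)(4 13)(6 7 9))^4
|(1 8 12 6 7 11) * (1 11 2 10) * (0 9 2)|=9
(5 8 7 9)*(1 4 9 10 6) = (1 4 9 5 8 7 10 6) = [0, 4, 2, 3, 9, 8, 1, 10, 7, 5, 6]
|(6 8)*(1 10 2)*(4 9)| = |(1 10 2)(4 9)(6 8)| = 6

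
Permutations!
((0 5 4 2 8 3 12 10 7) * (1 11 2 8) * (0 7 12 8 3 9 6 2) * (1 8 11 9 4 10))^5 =(0 9 3 12 8 5 6 11 1 4 10 2)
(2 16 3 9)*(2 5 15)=(2 16 3 9 5 15)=[0, 1, 16, 9, 4, 15, 6, 7, 8, 5, 10, 11, 12, 13, 14, 2, 3]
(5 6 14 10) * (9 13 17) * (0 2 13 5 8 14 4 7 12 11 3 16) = (0 2 13 17 9 5 6 4 7 12 11 3 16)(8 14 10) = [2, 1, 13, 16, 7, 6, 4, 12, 14, 5, 8, 3, 11, 17, 10, 15, 0, 9]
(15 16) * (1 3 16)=[0, 3, 2, 16, 4, 5, 6, 7, 8, 9, 10, 11, 12, 13, 14, 1, 15]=(1 3 16 15)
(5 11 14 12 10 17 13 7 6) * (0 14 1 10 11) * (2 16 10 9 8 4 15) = (0 14 12 11 1 9 8 4 15 2 16 10 17 13 7 6 5) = [14, 9, 16, 3, 15, 0, 5, 6, 4, 8, 17, 1, 11, 7, 12, 2, 10, 13]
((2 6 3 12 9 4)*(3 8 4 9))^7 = (2 4 8 6)(3 12)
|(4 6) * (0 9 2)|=6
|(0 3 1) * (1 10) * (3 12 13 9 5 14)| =|(0 12 13 9 5 14 3 10 1)| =9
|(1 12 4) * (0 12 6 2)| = 6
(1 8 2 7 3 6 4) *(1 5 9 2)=(1 8)(2 7 3 6 4 5 9)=[0, 8, 7, 6, 5, 9, 4, 3, 1, 2]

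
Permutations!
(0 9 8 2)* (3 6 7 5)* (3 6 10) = (0 9 8 2)(3 10)(5 6 7) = [9, 1, 0, 10, 4, 6, 7, 5, 2, 8, 3]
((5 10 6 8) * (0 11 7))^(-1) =((0 11 7)(5 10 6 8))^(-1) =(0 7 11)(5 8 6 10)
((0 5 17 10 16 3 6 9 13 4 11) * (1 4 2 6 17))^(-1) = (0 11 4 1 5)(2 13 9 6)(3 16 10 17)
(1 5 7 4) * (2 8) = (1 5 7 4)(2 8) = [0, 5, 8, 3, 1, 7, 6, 4, 2]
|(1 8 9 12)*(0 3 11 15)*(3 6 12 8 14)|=|(0 6 12 1 14 3 11 15)(8 9)|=8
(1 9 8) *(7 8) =(1 9 7 8) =[0, 9, 2, 3, 4, 5, 6, 8, 1, 7]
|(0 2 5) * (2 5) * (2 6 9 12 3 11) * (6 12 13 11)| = 14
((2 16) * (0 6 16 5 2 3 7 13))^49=(0 6 16 3 7 13)(2 5)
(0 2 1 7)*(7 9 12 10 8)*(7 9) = (0 2 1 7)(8 9 12 10) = [2, 7, 1, 3, 4, 5, 6, 0, 9, 12, 8, 11, 10]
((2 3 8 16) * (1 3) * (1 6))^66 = (16)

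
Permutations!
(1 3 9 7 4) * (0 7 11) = (0 7 4 1 3 9 11) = [7, 3, 2, 9, 1, 5, 6, 4, 8, 11, 10, 0]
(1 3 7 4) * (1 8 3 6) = (1 6)(3 7 4 8) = [0, 6, 2, 7, 8, 5, 1, 4, 3]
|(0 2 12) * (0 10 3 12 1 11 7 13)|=6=|(0 2 1 11 7 13)(3 12 10)|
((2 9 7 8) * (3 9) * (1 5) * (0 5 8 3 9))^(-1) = (0 3 7 9 2 8 1 5)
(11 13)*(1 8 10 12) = [0, 8, 2, 3, 4, 5, 6, 7, 10, 9, 12, 13, 1, 11] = (1 8 10 12)(11 13)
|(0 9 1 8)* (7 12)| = 4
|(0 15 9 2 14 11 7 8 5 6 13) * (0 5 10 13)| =|(0 15 9 2 14 11 7 8 10 13 5 6)| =12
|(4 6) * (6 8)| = 3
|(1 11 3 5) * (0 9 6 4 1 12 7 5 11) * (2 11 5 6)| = 11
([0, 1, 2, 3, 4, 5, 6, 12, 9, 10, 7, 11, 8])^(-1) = (7 10 9 8 12)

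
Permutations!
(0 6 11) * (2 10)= (0 6 11)(2 10)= [6, 1, 10, 3, 4, 5, 11, 7, 8, 9, 2, 0]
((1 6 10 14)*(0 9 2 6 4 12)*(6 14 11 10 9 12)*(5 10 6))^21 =((0 12)(1 4 5 10 11 6 9 2 14))^21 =(0 12)(1 10 9)(2 4 11)(5 6 14)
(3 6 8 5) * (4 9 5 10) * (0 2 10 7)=(0 2 10 4 9 5 3 6 8 7)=[2, 1, 10, 6, 9, 3, 8, 0, 7, 5, 4]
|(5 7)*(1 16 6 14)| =4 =|(1 16 6 14)(5 7)|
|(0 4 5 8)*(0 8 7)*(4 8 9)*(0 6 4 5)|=|(0 8 9 5 7 6 4)|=7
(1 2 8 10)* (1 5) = [0, 2, 8, 3, 4, 1, 6, 7, 10, 9, 5] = (1 2 8 10 5)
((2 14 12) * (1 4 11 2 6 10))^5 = (1 12 11 10 14 4 6 2)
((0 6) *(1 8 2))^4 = (1 8 2)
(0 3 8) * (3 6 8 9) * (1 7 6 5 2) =(0 5 2 1 7 6 8)(3 9) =[5, 7, 1, 9, 4, 2, 8, 6, 0, 3]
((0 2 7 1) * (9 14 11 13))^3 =(0 1 7 2)(9 13 11 14)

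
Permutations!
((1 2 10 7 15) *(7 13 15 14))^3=(1 13 2 15 10)(7 14)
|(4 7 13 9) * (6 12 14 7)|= |(4 6 12 14 7 13 9)|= 7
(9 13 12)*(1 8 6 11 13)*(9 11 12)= (1 8 6 12 11 13 9)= [0, 8, 2, 3, 4, 5, 12, 7, 6, 1, 10, 13, 11, 9]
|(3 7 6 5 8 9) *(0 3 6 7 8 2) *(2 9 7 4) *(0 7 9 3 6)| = |(0 6 5 3 8 9)(2 7 4)| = 6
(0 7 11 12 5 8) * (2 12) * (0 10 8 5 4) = (0 7 11 2 12 4)(8 10) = [7, 1, 12, 3, 0, 5, 6, 11, 10, 9, 8, 2, 4]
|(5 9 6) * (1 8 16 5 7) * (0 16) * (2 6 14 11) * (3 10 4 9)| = 14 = |(0 16 5 3 10 4 9 14 11 2 6 7 1 8)|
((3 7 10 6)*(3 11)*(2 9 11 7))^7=((2 9 11 3)(6 7 10))^7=(2 3 11 9)(6 7 10)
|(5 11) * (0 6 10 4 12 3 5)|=8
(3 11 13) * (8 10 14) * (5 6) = (3 11 13)(5 6)(8 10 14) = [0, 1, 2, 11, 4, 6, 5, 7, 10, 9, 14, 13, 12, 3, 8]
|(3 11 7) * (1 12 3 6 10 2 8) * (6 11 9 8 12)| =|(1 6 10 2 12 3 9 8)(7 11)| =8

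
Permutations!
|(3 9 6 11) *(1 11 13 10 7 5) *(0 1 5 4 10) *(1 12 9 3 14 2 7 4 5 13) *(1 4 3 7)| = |(0 12 9 6 4 10 3 7 5 13)(1 11 14 2)| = 20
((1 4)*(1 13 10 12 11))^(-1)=(1 11 12 10 13 4)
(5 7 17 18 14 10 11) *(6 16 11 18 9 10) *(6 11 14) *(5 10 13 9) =[0, 1, 2, 3, 4, 7, 16, 17, 8, 13, 18, 10, 12, 9, 11, 15, 14, 5, 6] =(5 7 17)(6 16 14 11 10 18)(9 13)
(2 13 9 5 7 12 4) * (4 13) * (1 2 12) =(1 2 4 12 13 9 5 7) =[0, 2, 4, 3, 12, 7, 6, 1, 8, 5, 10, 11, 13, 9]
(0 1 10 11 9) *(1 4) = (0 4 1 10 11 9) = [4, 10, 2, 3, 1, 5, 6, 7, 8, 0, 11, 9]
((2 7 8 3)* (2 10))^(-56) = (2 10 3 8 7)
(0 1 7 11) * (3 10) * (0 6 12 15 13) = (0 1 7 11 6 12 15 13)(3 10) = [1, 7, 2, 10, 4, 5, 12, 11, 8, 9, 3, 6, 15, 0, 14, 13]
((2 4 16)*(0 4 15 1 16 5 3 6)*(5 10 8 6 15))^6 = (16)(0 4 10 8 6)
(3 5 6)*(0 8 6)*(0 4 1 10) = (0 8 6 3 5 4 1 10) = [8, 10, 2, 5, 1, 4, 3, 7, 6, 9, 0]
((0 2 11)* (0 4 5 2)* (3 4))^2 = (2 3 5 11 4)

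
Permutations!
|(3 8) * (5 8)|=3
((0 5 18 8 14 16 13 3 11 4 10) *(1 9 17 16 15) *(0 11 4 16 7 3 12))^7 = ((0 5 18 8 14 15 1 9 17 7 3 4 10 11 16 13 12))^7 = (0 9 16 14 4 5 17 13 15 10 18 7 12 1 11 8 3)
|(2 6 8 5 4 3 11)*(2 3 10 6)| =10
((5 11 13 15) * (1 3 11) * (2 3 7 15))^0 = ((1 7 15 5)(2 3 11 13))^0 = (15)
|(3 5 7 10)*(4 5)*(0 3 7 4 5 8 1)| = |(0 3 5 4 8 1)(7 10)| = 6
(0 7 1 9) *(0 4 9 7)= (1 7)(4 9)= [0, 7, 2, 3, 9, 5, 6, 1, 8, 4]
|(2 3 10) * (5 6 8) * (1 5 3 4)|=8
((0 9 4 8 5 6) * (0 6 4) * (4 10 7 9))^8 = (0 4 8 5 10 7 9)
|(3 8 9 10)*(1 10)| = |(1 10 3 8 9)| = 5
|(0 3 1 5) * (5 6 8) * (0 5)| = 5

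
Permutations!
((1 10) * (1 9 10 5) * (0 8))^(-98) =((0 8)(1 5)(9 10))^(-98) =(10)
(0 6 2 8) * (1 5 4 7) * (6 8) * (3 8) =[3, 5, 6, 8, 7, 4, 2, 1, 0] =(0 3 8)(1 5 4 7)(2 6)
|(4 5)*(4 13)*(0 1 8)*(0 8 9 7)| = 12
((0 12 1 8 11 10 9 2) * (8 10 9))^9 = (0 12 1 10 8 11 9 2)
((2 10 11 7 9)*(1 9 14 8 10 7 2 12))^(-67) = ((1 9 12)(2 7 14 8 10 11))^(-67) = (1 12 9)(2 11 10 8 14 7)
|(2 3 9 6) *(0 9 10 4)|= |(0 9 6 2 3 10 4)|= 7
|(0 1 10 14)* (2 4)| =|(0 1 10 14)(2 4)| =4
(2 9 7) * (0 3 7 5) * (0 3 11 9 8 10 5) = (0 11 9)(2 8 10 5 3 7) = [11, 1, 8, 7, 4, 3, 6, 2, 10, 0, 5, 9]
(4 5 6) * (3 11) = (3 11)(4 5 6) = [0, 1, 2, 11, 5, 6, 4, 7, 8, 9, 10, 3]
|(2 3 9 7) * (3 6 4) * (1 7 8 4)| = |(1 7 2 6)(3 9 8 4)| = 4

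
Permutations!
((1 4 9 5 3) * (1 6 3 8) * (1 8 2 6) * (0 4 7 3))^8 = ((0 4 9 5 2 6)(1 7 3))^8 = (0 9 2)(1 3 7)(4 5 6)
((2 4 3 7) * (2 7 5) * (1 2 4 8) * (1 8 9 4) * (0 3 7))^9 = ((0 3 5 1 2 9 4 7))^9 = (0 3 5 1 2 9 4 7)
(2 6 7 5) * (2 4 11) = [0, 1, 6, 3, 11, 4, 7, 5, 8, 9, 10, 2] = (2 6 7 5 4 11)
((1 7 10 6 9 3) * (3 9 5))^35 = (1 3 5 6 10 7)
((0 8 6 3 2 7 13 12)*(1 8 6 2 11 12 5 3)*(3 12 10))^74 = (0 1 2 13 12 6 8 7 5)(3 10 11)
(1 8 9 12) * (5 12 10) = (1 8 9 10 5 12) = [0, 8, 2, 3, 4, 12, 6, 7, 9, 10, 5, 11, 1]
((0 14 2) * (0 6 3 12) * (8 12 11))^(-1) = ((0 14 2 6 3 11 8 12))^(-1) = (0 12 8 11 3 6 2 14)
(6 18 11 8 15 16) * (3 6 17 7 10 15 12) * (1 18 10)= (1 18 11 8 12 3 6 10 15 16 17 7)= [0, 18, 2, 6, 4, 5, 10, 1, 12, 9, 15, 8, 3, 13, 14, 16, 17, 7, 11]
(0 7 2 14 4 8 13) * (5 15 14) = [7, 1, 5, 3, 8, 15, 6, 2, 13, 9, 10, 11, 12, 0, 4, 14] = (0 7 2 5 15 14 4 8 13)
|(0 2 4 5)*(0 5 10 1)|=5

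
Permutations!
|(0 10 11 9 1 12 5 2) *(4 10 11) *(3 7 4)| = 28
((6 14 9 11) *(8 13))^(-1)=(6 11 9 14)(8 13)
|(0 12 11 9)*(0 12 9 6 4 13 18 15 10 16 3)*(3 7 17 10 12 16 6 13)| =45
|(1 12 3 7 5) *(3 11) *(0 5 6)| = 8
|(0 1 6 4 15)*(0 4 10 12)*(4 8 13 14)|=5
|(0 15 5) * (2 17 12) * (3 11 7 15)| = 6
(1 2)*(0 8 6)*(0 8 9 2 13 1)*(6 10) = (0 9 2)(1 13)(6 8 10) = [9, 13, 0, 3, 4, 5, 8, 7, 10, 2, 6, 11, 12, 1]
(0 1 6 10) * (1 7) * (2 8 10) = [7, 6, 8, 3, 4, 5, 2, 1, 10, 9, 0] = (0 7 1 6 2 8 10)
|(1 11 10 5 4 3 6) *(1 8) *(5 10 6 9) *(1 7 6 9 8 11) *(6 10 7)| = 14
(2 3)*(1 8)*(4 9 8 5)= (1 5 4 9 8)(2 3)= [0, 5, 3, 2, 9, 4, 6, 7, 1, 8]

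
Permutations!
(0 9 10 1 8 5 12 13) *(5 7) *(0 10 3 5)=(0 9 3 5 12 13 10 1 8 7)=[9, 8, 2, 5, 4, 12, 6, 0, 7, 3, 1, 11, 13, 10]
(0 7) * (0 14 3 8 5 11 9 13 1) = (0 7 14 3 8 5 11 9 13 1) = [7, 0, 2, 8, 4, 11, 6, 14, 5, 13, 10, 9, 12, 1, 3]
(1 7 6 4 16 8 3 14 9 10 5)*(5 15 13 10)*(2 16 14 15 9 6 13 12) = (1 7 13 10 9 5)(2 16 8 3 15 12)(4 14 6) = [0, 7, 16, 15, 14, 1, 4, 13, 3, 5, 9, 11, 2, 10, 6, 12, 8]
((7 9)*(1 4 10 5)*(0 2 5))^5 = (0 10 4 1 5 2)(7 9)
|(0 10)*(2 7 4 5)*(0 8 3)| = |(0 10 8 3)(2 7 4 5)| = 4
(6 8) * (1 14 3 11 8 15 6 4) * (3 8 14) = (1 3 11 14 8 4)(6 15) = [0, 3, 2, 11, 1, 5, 15, 7, 4, 9, 10, 14, 12, 13, 8, 6]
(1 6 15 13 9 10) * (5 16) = (1 6 15 13 9 10)(5 16) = [0, 6, 2, 3, 4, 16, 15, 7, 8, 10, 1, 11, 12, 9, 14, 13, 5]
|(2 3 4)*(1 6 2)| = 5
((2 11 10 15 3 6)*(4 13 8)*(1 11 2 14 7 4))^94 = (1 14 11 7 10 4 15 13 3 8 6)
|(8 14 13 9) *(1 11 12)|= 12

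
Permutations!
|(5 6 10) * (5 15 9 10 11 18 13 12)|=|(5 6 11 18 13 12)(9 10 15)|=6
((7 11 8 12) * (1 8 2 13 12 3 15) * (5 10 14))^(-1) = (1 15 3 8)(2 11 7 12 13)(5 14 10)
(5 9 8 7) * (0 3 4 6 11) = [3, 1, 2, 4, 6, 9, 11, 5, 7, 8, 10, 0] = (0 3 4 6 11)(5 9 8 7)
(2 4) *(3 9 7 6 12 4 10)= [0, 1, 10, 9, 2, 5, 12, 6, 8, 7, 3, 11, 4]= (2 10 3 9 7 6 12 4)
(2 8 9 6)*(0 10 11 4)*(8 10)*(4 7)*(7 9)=(0 8 7 4)(2 10 11 9 6)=[8, 1, 10, 3, 0, 5, 2, 4, 7, 6, 11, 9]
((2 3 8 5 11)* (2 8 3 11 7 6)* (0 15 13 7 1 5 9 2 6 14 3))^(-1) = ((0 15 13 7 14 3)(1 5)(2 11 8 9))^(-1) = (0 3 14 7 13 15)(1 5)(2 9 8 11)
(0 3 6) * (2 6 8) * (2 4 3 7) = (0 7 2 6)(3 8 4) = [7, 1, 6, 8, 3, 5, 0, 2, 4]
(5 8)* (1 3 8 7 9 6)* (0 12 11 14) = (0 12 11 14)(1 3 8 5 7 9 6) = [12, 3, 2, 8, 4, 7, 1, 9, 5, 6, 10, 14, 11, 13, 0]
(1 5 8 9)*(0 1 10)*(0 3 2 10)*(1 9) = (0 9)(1 5 8)(2 10 3) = [9, 5, 10, 2, 4, 8, 6, 7, 1, 0, 3]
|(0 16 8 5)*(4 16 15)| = 6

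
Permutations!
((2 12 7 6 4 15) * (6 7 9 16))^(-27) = (2 12 9 16 6 4 15)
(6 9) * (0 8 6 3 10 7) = (0 8 6 9 3 10 7) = [8, 1, 2, 10, 4, 5, 9, 0, 6, 3, 7]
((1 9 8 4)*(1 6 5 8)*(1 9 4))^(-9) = ((9)(1 4 6 5 8))^(-9) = (9)(1 4 6 5 8)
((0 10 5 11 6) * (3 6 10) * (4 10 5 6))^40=((0 3 4 10 6)(5 11))^40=(11)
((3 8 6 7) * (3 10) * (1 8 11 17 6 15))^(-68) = (1 8 15)(3 7 17)(6 11 10)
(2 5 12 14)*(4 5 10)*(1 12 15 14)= (1 12)(2 10 4 5 15 14)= [0, 12, 10, 3, 5, 15, 6, 7, 8, 9, 4, 11, 1, 13, 2, 14]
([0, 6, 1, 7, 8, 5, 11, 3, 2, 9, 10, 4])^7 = (1 6 11 4 8 2)(3 7)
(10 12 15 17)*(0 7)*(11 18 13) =(0 7)(10 12 15 17)(11 18 13) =[7, 1, 2, 3, 4, 5, 6, 0, 8, 9, 12, 18, 15, 11, 14, 17, 16, 10, 13]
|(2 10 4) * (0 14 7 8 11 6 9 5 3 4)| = 12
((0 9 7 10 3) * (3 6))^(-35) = (0 9 7 10 6 3)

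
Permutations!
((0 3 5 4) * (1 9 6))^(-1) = (0 4 5 3)(1 6 9)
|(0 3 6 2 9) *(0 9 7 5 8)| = |(9)(0 3 6 2 7 5 8)| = 7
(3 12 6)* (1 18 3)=[0, 18, 2, 12, 4, 5, 1, 7, 8, 9, 10, 11, 6, 13, 14, 15, 16, 17, 3]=(1 18 3 12 6)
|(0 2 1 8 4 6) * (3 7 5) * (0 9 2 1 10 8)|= |(0 1)(2 10 8 4 6 9)(3 7 5)|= 6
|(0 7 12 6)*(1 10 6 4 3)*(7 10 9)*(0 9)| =|(0 10 6 9 7 12 4 3 1)| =9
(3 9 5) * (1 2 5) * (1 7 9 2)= (2 5 3)(7 9)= [0, 1, 5, 2, 4, 3, 6, 9, 8, 7]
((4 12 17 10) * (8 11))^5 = (4 12 17 10)(8 11)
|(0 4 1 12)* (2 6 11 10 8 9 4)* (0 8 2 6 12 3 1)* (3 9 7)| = |(0 6 11 10 2 12 8 7 3 1 9 4)| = 12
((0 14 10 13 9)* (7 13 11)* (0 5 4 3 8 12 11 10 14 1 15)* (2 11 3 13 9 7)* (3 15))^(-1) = (0 15 12 8 3 1)(2 11)(4 5 9 7 13) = ((0 1 3 8 12 15)(2 11)(4 13 7 9 5))^(-1)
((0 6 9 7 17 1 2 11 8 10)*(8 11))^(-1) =(0 10 8 2 1 17 7 9 6) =((0 6 9 7 17 1 2 8 10))^(-1)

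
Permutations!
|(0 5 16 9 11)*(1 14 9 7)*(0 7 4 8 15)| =|(0 5 16 4 8 15)(1 14 9 11 7)| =30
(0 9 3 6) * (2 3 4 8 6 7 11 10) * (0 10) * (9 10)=(0 10 2 3 7 11)(4 8 6 9)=[10, 1, 3, 7, 8, 5, 9, 11, 6, 4, 2, 0]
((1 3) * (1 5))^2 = ((1 3 5))^2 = (1 5 3)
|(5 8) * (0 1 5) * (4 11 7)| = 12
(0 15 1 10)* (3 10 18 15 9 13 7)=(0 9 13 7 3 10)(1 18 15)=[9, 18, 2, 10, 4, 5, 6, 3, 8, 13, 0, 11, 12, 7, 14, 1, 16, 17, 15]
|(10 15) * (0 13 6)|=|(0 13 6)(10 15)|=6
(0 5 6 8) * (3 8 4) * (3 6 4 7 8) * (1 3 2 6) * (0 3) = [5, 0, 6, 2, 1, 4, 7, 8, 3] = (0 5 4 1)(2 6 7 8 3)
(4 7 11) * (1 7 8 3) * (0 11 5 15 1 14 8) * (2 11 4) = (0 4)(1 7 5 15)(2 11)(3 14 8) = [4, 7, 11, 14, 0, 15, 6, 5, 3, 9, 10, 2, 12, 13, 8, 1]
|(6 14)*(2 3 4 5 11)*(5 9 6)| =8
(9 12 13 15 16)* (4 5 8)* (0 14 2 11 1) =(0 14 2 11 1)(4 5 8)(9 12 13 15 16) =[14, 0, 11, 3, 5, 8, 6, 7, 4, 12, 10, 1, 13, 15, 2, 16, 9]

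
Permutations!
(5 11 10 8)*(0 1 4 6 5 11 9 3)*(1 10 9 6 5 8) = [10, 4, 2, 0, 5, 6, 8, 7, 11, 3, 1, 9] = (0 10 1 4 5 6 8 11 9 3)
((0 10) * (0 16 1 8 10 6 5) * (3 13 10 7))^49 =(16)(0 6 5) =((0 6 5)(1 8 7 3 13 10 16))^49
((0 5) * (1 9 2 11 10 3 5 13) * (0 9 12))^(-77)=(0 12 1 13)(2 11 10 3 5 9)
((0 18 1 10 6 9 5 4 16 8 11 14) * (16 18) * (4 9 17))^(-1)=((0 16 8 11 14)(1 10 6 17 4 18)(5 9))^(-1)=(0 14 11 8 16)(1 18 4 17 6 10)(5 9)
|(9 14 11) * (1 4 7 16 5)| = |(1 4 7 16 5)(9 14 11)| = 15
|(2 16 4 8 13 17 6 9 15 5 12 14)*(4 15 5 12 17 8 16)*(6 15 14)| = |(2 4 16 14)(5 17 15 12 6 9)(8 13)| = 12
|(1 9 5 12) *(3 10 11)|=|(1 9 5 12)(3 10 11)|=12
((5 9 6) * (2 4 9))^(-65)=(9)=((2 4 9 6 5))^(-65)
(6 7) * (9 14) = (6 7)(9 14) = [0, 1, 2, 3, 4, 5, 7, 6, 8, 14, 10, 11, 12, 13, 9]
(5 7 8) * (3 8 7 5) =(3 8) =[0, 1, 2, 8, 4, 5, 6, 7, 3]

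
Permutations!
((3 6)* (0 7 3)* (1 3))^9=(0 6 3 1 7)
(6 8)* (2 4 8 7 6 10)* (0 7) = [7, 1, 4, 3, 8, 5, 0, 6, 10, 9, 2] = (0 7 6)(2 4 8 10)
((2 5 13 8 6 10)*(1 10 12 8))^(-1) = (1 13 5 2 10)(6 8 12)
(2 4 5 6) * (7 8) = (2 4 5 6)(7 8) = [0, 1, 4, 3, 5, 6, 2, 8, 7]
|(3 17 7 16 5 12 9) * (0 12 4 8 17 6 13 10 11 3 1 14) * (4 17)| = 20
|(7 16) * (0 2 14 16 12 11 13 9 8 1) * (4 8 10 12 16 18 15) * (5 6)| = |(0 2 14 18 15 4 8 1)(5 6)(7 16)(9 10 12 11 13)| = 40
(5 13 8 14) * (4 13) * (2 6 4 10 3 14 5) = (2 6 4 13 8 5 10 3 14) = [0, 1, 6, 14, 13, 10, 4, 7, 5, 9, 3, 11, 12, 8, 2]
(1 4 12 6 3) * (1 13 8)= (1 4 12 6 3 13 8)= [0, 4, 2, 13, 12, 5, 3, 7, 1, 9, 10, 11, 6, 8]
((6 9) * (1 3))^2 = (9)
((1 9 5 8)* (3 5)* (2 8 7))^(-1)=(1 8 2 7 5 3 9)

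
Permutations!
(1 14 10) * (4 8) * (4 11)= (1 14 10)(4 8 11)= [0, 14, 2, 3, 8, 5, 6, 7, 11, 9, 1, 4, 12, 13, 10]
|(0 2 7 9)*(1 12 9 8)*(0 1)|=12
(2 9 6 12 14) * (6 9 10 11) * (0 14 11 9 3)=[14, 1, 10, 0, 4, 5, 12, 7, 8, 3, 9, 6, 11, 13, 2]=(0 14 2 10 9 3)(6 12 11)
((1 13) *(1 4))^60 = ((1 13 4))^60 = (13)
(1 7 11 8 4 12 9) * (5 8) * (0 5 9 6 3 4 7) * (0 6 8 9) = (0 5 9 1 6 3 4 12 8 7 11) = [5, 6, 2, 4, 12, 9, 3, 11, 7, 1, 10, 0, 8]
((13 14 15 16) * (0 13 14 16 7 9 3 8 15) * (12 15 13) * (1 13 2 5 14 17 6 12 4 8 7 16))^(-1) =((0 4 8 2 5 14)(1 13)(3 7 9)(6 12 15 16 17))^(-1) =(0 14 5 2 8 4)(1 13)(3 9 7)(6 17 16 15 12)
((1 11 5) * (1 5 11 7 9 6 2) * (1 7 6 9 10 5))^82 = ((11)(1 6 2 7 10 5))^82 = (11)(1 10 2)(5 7 6)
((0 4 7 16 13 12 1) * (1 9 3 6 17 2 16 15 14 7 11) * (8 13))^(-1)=(0 1 11 4)(2 17 6 3 9 12 13 8 16)(7 14 15)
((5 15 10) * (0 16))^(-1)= ((0 16)(5 15 10))^(-1)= (0 16)(5 10 15)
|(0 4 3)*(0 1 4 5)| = 6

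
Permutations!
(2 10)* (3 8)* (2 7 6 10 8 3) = (2 8)(6 10 7) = [0, 1, 8, 3, 4, 5, 10, 6, 2, 9, 7]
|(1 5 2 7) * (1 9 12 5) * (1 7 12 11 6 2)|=8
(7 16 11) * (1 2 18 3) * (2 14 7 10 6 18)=(1 14 7 16 11 10 6 18 3)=[0, 14, 2, 1, 4, 5, 18, 16, 8, 9, 6, 10, 12, 13, 7, 15, 11, 17, 3]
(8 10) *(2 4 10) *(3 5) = (2 4 10 8)(3 5) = [0, 1, 4, 5, 10, 3, 6, 7, 2, 9, 8]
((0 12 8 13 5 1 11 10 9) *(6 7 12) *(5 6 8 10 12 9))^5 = (0 9 7 6 13 8)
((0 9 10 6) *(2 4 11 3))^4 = ((0 9 10 6)(2 4 11 3))^4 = (11)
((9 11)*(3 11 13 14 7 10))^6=(3 10 7 14 13 9 11)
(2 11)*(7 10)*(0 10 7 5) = (0 10 5)(2 11) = [10, 1, 11, 3, 4, 0, 6, 7, 8, 9, 5, 2]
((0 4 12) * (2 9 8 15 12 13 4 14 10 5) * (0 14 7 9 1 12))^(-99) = ((0 7 9 8 15)(1 12 14 10 5 2)(4 13))^(-99) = (0 7 9 8 15)(1 10)(2 14)(4 13)(5 12)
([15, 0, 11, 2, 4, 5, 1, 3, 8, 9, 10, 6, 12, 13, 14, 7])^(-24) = (15)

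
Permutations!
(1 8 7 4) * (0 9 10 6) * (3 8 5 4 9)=(0 3 8 7 9 10 6)(1 5 4)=[3, 5, 2, 8, 1, 4, 0, 9, 7, 10, 6]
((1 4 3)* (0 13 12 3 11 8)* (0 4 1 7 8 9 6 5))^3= ((0 13 12 3 7 8 4 11 9 6 5))^3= (0 3 4 6 13 7 11 5 12 8 9)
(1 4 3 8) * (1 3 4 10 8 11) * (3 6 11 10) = (1 3 10 8 6 11) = [0, 3, 2, 10, 4, 5, 11, 7, 6, 9, 8, 1]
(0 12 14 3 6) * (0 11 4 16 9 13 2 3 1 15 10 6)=[12, 15, 3, 0, 16, 5, 11, 7, 8, 13, 6, 4, 14, 2, 1, 10, 9]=(0 12 14 1 15 10 6 11 4 16 9 13 2 3)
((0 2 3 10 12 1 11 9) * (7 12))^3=(0 10 1)(2 7 11)(3 12 9)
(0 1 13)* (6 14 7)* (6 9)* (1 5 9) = (0 5 9 6 14 7 1 13) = [5, 13, 2, 3, 4, 9, 14, 1, 8, 6, 10, 11, 12, 0, 7]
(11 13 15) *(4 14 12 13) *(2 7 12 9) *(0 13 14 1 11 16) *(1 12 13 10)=(0 10 1 11 4 12 14 9 2 7 13 15 16)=[10, 11, 7, 3, 12, 5, 6, 13, 8, 2, 1, 4, 14, 15, 9, 16, 0]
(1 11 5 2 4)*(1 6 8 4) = [0, 11, 1, 3, 6, 2, 8, 7, 4, 9, 10, 5] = (1 11 5 2)(4 6 8)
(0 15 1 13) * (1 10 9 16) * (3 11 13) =[15, 3, 2, 11, 4, 5, 6, 7, 8, 16, 9, 13, 12, 0, 14, 10, 1] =(0 15 10 9 16 1 3 11 13)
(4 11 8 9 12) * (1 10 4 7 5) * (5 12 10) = (1 5)(4 11 8 9 10)(7 12) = [0, 5, 2, 3, 11, 1, 6, 12, 9, 10, 4, 8, 7]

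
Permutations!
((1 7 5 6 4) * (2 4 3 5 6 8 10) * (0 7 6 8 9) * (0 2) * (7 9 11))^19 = (0 5 2 7 1 10 3 9 11 4 8 6)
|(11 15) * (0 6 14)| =6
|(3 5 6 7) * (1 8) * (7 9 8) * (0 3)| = 8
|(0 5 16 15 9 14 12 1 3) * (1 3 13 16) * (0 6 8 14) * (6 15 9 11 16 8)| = 12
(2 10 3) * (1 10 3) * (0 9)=(0 9)(1 10)(2 3)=[9, 10, 3, 2, 4, 5, 6, 7, 8, 0, 1]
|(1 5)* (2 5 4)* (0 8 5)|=|(0 8 5 1 4 2)|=6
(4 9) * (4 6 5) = (4 9 6 5) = [0, 1, 2, 3, 9, 4, 5, 7, 8, 6]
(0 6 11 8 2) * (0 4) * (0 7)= [6, 1, 4, 3, 7, 5, 11, 0, 2, 9, 10, 8]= (0 6 11 8 2 4 7)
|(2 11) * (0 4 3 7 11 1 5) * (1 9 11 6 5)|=6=|(0 4 3 7 6 5)(2 9 11)|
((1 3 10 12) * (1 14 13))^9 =((1 3 10 12 14 13))^9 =(1 12)(3 14)(10 13)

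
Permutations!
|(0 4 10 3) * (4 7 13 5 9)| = 8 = |(0 7 13 5 9 4 10 3)|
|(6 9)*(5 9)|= |(5 9 6)|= 3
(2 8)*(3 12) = (2 8)(3 12) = [0, 1, 8, 12, 4, 5, 6, 7, 2, 9, 10, 11, 3]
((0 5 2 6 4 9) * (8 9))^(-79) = (0 8 6 5 9 4 2)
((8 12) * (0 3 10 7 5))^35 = (8 12)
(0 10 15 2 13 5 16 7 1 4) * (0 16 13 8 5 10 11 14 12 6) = (0 11 14 12 6)(1 4 16 7)(2 8 5 13 10 15) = [11, 4, 8, 3, 16, 13, 0, 1, 5, 9, 15, 14, 6, 10, 12, 2, 7]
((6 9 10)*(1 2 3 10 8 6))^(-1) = (1 10 3 2)(6 8 9)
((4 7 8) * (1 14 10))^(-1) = (1 10 14)(4 8 7)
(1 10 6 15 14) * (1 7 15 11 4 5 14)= (1 10 6 11 4 5 14 7 15)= [0, 10, 2, 3, 5, 14, 11, 15, 8, 9, 6, 4, 12, 13, 7, 1]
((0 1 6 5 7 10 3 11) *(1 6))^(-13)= ((0 6 5 7 10 3 11))^(-13)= (0 6 5 7 10 3 11)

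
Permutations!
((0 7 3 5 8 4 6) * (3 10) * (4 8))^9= ((0 7 10 3 5 4 6))^9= (0 10 5 6 7 3 4)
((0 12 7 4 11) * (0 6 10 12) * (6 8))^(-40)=((4 11 8 6 10 12 7))^(-40)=(4 8 10 7 11 6 12)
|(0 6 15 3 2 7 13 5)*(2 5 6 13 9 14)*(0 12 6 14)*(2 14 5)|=|(0 13 5 12 6 15 3 2 7 9)|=10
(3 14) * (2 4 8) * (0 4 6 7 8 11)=[4, 1, 6, 14, 11, 5, 7, 8, 2, 9, 10, 0, 12, 13, 3]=(0 4 11)(2 6 7 8)(3 14)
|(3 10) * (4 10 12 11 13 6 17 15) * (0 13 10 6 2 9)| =|(0 13 2 9)(3 12 11 10)(4 6 17 15)| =4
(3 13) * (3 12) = [0, 1, 2, 13, 4, 5, 6, 7, 8, 9, 10, 11, 3, 12] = (3 13 12)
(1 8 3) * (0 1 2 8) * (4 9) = [1, 0, 8, 2, 9, 5, 6, 7, 3, 4] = (0 1)(2 8 3)(4 9)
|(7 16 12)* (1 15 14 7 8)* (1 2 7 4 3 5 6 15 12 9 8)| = |(1 12)(2 7 16 9 8)(3 5 6 15 14 4)| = 30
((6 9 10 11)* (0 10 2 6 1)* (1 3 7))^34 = (0 7 11)(1 3 10)(2 6 9)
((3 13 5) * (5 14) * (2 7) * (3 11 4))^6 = ((2 7)(3 13 14 5 11 4))^6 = (14)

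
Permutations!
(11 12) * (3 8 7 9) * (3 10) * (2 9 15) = [0, 1, 9, 8, 4, 5, 6, 15, 7, 10, 3, 12, 11, 13, 14, 2] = (2 9 10 3 8 7 15)(11 12)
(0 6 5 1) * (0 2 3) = (0 6 5 1 2 3) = [6, 2, 3, 0, 4, 1, 5]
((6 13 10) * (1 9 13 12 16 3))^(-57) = ((1 9 13 10 6 12 16 3))^(-57) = (1 3 16 12 6 10 13 9)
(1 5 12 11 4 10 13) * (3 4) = (1 5 12 11 3 4 10 13) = [0, 5, 2, 4, 10, 12, 6, 7, 8, 9, 13, 3, 11, 1]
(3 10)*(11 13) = (3 10)(11 13) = [0, 1, 2, 10, 4, 5, 6, 7, 8, 9, 3, 13, 12, 11]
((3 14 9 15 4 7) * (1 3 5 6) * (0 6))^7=((0 6 1 3 14 9 15 4 7 5))^7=(0 4 14 6 7 9 1 5 15 3)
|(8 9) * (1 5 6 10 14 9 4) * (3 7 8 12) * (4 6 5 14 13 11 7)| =|(1 14 9 12 3 4)(6 10 13 11 7 8)| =6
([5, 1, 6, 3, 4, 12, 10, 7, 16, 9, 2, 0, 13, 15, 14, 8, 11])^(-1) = [11, 1, 10, 3, 4, 0, 2, 7, 15, 9, 6, 16, 5, 12, 14, 13, 8]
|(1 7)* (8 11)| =2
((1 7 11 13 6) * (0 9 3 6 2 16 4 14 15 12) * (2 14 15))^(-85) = (0 12 15 4 16 2 14 13 11 7 1 6 3 9)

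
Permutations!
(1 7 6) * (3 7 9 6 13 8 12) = [0, 9, 2, 7, 4, 5, 1, 13, 12, 6, 10, 11, 3, 8] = (1 9 6)(3 7 13 8 12)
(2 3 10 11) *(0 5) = (0 5)(2 3 10 11) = [5, 1, 3, 10, 4, 0, 6, 7, 8, 9, 11, 2]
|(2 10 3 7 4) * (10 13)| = 6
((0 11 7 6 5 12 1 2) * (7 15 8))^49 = ((0 11 15 8 7 6 5 12 1 2))^49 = (0 2 1 12 5 6 7 8 15 11)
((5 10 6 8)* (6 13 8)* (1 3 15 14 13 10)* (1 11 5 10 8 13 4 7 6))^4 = ((1 3 15 14 4 7 6)(5 11)(8 10))^4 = (1 4 3 7 15 6 14)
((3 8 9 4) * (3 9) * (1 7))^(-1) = ((1 7)(3 8)(4 9))^(-1) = (1 7)(3 8)(4 9)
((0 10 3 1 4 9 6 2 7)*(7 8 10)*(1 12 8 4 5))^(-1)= (0 7)(1 5)(2 6 9 4)(3 10 8 12)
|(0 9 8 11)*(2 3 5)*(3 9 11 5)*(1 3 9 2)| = |(0 11)(1 3 9 8 5)| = 10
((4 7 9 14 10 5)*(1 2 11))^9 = ((1 2 11)(4 7 9 14 10 5))^9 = (4 14)(5 9)(7 10)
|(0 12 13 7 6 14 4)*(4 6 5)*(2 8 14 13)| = 10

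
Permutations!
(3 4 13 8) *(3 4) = (4 13 8) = [0, 1, 2, 3, 13, 5, 6, 7, 4, 9, 10, 11, 12, 8]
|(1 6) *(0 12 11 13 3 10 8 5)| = 8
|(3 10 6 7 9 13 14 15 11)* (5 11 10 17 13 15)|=|(3 17 13 14 5 11)(6 7 9 15 10)|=30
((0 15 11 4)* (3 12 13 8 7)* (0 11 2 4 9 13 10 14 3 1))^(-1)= ((0 15 2 4 11 9 13 8 7 1)(3 12 10 14))^(-1)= (0 1 7 8 13 9 11 4 2 15)(3 14 10 12)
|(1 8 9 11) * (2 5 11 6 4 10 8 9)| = 9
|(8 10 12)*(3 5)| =6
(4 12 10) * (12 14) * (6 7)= (4 14 12 10)(6 7)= [0, 1, 2, 3, 14, 5, 7, 6, 8, 9, 4, 11, 10, 13, 12]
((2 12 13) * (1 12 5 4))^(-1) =(1 4 5 2 13 12) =((1 12 13 2 5 4))^(-1)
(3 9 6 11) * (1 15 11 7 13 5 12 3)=(1 15 11)(3 9 6 7 13 5 12)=[0, 15, 2, 9, 4, 12, 7, 13, 8, 6, 10, 1, 3, 5, 14, 11]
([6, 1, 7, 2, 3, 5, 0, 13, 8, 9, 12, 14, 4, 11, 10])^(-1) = (0 6)(2 3 4 12 10 14 11 13 7)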